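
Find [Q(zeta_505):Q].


The degree equals Euler's totient phi(505).
505 = 5 * 101
phi(505) = 400

400


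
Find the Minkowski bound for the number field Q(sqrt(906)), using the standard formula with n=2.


d = 906, d mod 4 = 2, so disc(K) = 4d = 3624; |disc(K)| = 3624
Real quadratic field, so n = 2, s = r2 = 0, r1 = 2
M = (n!/n^n) * (4/pi)^s * sqrt(|disc(K)|) = (2!/2^2) * (4/pi)^0 * sqrt(3624)
= 0.5 * 1.000000 * 60.199668
= 30.0998

30.0998


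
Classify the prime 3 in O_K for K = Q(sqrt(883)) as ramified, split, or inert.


K = Q(sqrt(883)). Since d mod 4 = 3, disc(K) = 3532.
Check p | disc: 3532 mod 3 = 1.
p does not divide disc. Compute Legendre symbol (d/p):
1^((3-1)/2) mod 3 = 1
(d/p) = 1, so p splits: (p) = P*P' with e=1, f=1, g=2.
Therefore p is split.

split


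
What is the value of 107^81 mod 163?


p = 163 is prime and the exponent is (p-1)/2 = 81, so by Euler's criterion 107^81 = (107/163) = +1 or -1 mod 163.
Compute by square-and-multiply:
  81 = 64 + 16 + 1 (binary 1010001)
  Repeated squaring mod 163: 107^1 = 107, 107^2 = 39, 107^4 = 54, 107^8 = 145, 107^16 = 161, 107^32 = 4, 107^64 = 16
  107^81 = 107^64 * 107^16 * 107^1 = 16 * 161 * 107 mod 163
    16 * 161 = 2576 = 131 mod 163
    131 * 107 = 14017 = 162 mod 163
  107^81 = 162 mod 163
Result 162 = p - 1 = -1 mod 163: 107 is a quadratic non-residue mod 163. As a residue in [0, p-1] the value is 162.
107^81 mod 163 = 162

162


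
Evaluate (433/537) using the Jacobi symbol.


Compute (433/537) via quadratic reciprocity:
  reciprocity: (433/537) -> +(537/433)
  reduce: (104/433)
  pull out 2: (2/433) = +1  (since 433 mod 8 = 1)
  pull out 2: (2/433) = +1  (since 433 mod 8 = 1)
  pull out 2: (2/433) = +1  (since 433 mod 8 = 1)
  reciprocity: (13/433) -> +(433/13)
  reduce: (4/13)
  pull out 2: (2/13) = -1  (since 13 mod 8 = 5)
  pull out 2: (2/13) = -1  (since 13 mod 8 = 5)
  (1/13) = 1
Product of signs = 1

1


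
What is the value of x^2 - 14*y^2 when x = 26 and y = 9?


x^2 - d*y^2
= 26^2 - 14*9^2
= 676 - 1134
= -458

-458


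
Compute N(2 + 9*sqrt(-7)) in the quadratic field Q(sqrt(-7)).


N(a + b*sqrt(d)) = a^2 - d*b^2
= (2)^2 - (-7)*(9)^2
= 4 + 567
= 571

571


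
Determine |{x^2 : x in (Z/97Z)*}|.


For prime p, the number of non-zero quadratic residues is (p-1)/2.
= (97-1)/2
= 48

48


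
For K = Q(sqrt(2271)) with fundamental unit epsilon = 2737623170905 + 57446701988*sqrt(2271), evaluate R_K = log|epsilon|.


epsilon = 2737623170905 + 57446701988*sqrt(2271)
= 5.4752e+12
R = ln(5.4752e+12)
= 29.3313

29.3313


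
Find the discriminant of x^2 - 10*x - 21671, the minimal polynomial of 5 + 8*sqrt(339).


The element 5 + 8*sqrt(339) has minimal polynomial:
x^2 - 10*x - 21671
Discriminant = (-10)^2 - 4*(-21671)
= 100 + 86684
= 86784

86784


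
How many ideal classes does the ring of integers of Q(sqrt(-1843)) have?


K = Q(sqrt(-1843)). d mod 4 = 1, so D = disc(K) = d = -1843
h(K) equals the number of primitive reduced positive-definite forms (a, b, c) = a*x^2 + b*x*y + c*y^2 with b^2 - 4ac = D,
where reduced means |b| <= a <= c, with b >= 0 whenever |b| = a or a = c, and primitive means gcd(a, b, c) = 1.
Reduced forces 3a^2 <= |D| = 1843, so 1 <= a <= 24; b must have the parity of D, and c = (b^2 - D)/(4a) must be an integer >= a.
Enumerate a = 1..24, b in [-a, a]:
  a=1: (1, 1, 461)  [1]
  a=2..10: none
  a=11: (11, -7, 43), (11, 7, 43)  [2]
  a=12: none
  a=13: (13, -9, 37), (13, 9, 37)  [2]
  a=14..18: none
  a=19: (19, 19, 29)  [1]
  a=20..24: none
Total reduced forms: 1 + 2 + 2 + 1 = 6
h = 6

6


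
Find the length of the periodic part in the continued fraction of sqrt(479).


Run the CF algorithm for sqrt(479).
a_0 = floor(sqrt(479)) = 21; set m_0=0, q_0=1.
Recurrence: m' = q*a - m,  q' = (d - m'^2)/q,  a' = floor((a_0 + m')/q').
  step 1: m=21, q=38, a=1
  step 2: m=17, q=5, a=7
  step 3: m=18, q=31, a=1
  step 4: m=13, q=10, a=3
  step 5: m=17, q=19, a=2
  step 6: m=21, q=2, a=21
  step 7: m=21, q=19, a=2
  step 8: m=17, q=10, a=3
  step 9: m=13, q=31, a=1
  step 10: m=18, q=5, a=7
  step 11: m=17, q=38, a=1
  step 12: m=21, q=1, a=42
a_12 = 2*a_0 = 42, so the period closes here.
sqrt(479) = [21; 1, 7, 1, 3, 2, 21, 2, 3, 1, 7, 1, 42]
Period length = 12

12


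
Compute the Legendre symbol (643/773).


p = 773 is prime, so compute (643/773) with the reciprocity algorithm (Jacobi-symbol steps: pull out 2s via (2/n), flip via reciprocity, reduce):
  reciprocity: (643/773) -> +(773/643)
  reduce: (130/643)
  pull out 2: (2/643) = -1  (since 643 mod 8 = 3)
  reciprocity: (65/643) -> +(643/65)
  reduce: (58/65)
  pull out 2: (2/65) = +1  (since 65 mod 8 = 1)
  reciprocity: (29/65) -> +(65/29)
  reduce: (7/29)
  reciprocity: (7/29) -> +(29/7)
  reduce: (1/7)
  (1/7) = 1
Product of signs = -1
(643/773) = -1

-1


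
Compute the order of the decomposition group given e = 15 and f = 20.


|D_P| = e * f
= 15 * 20
= 300

300


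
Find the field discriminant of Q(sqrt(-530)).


For K = Q(sqrt(d)) with d squarefree: disc(K) = d if d = 1 mod 4, and disc(K) = 4d if d = 2 or 3 mod 4.
Here d = -530, and d mod 4 = 2.
d = 2 mod 4, not 1 (O_K = Z[sqrt(d)]), so disc(K) = 4d = 4 * (-530) = -2120

-2120


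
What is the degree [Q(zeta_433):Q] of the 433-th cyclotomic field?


The degree equals Euler's totient phi(433).
433 = 433
phi(433) = 432

432


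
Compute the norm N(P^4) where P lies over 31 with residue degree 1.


N(P^a) = p^(a*f)
= 31^(4*1)
= 31^4
= 923521

923521


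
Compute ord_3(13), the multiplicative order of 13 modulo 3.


We want ord_3(13), the smallest k >= 1 with 13^k = 1 mod 3.
n = 3 = 3, phi(3) = 2; the order divides phi(n).
Divisors of 2: 1, 2
Repeated squaring mod 3: 13^1 = 1, 13^2 = 1
Test divisors in increasing order:
  k=1: 13^1 = 1 mod 3  <- first divisor giving 1
Order = 1

1


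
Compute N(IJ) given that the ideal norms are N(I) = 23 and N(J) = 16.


N(IJ) = N(I) * N(J)
= 23 * 16
= 368

368


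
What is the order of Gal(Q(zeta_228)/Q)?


|Gal(Q(zeta_228)/Q)| = phi(228)
= 72

72


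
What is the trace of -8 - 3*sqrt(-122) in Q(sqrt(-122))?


Tr(a + b*sqrt(d)) = (a + b*sqrt(d)) + (a - b*sqrt(d)) = 2a
= 2 * (-8)
= -16

-16


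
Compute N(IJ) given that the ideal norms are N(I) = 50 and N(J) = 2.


N(IJ) = N(I) * N(J)
= 50 * 2
= 100

100


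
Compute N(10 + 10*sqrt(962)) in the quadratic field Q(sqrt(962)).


N(a + b*sqrt(d)) = a^2 - d*b^2
= (10)^2 - (962)*(10)^2
= 100 - 96200
= -96100

-96100


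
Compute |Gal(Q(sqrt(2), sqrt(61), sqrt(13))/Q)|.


The 3 square roots of distinct primes are multiplicatively independent over Q,
so [K:Q] = 2^3 and Gal(K/Q) is isomorphic to (Z/2Z)^3.
|Gal| = 2^3 = 8

8


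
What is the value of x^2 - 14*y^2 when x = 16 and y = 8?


x^2 - d*y^2
= 16^2 - 14*8^2
= 256 - 896
= -640

-640


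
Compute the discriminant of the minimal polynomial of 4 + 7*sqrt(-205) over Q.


The element 4 + 7*sqrt(-205) has minimal polynomial:
x^2 - 8*x + 10061
Discriminant = (-8)^2 - 4*(10061)
= 64 - 40244
= -40180

-40180


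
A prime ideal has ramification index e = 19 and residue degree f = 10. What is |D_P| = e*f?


|D_P| = e * f
= 19 * 10
= 190

190


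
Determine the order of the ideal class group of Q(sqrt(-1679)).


K = Q(sqrt(-1679)). d mod 4 = 1, so D = disc(K) = d = -1679
h(K) equals the number of primitive reduced positive-definite forms (a, b, c) = a*x^2 + b*x*y + c*y^2 with b^2 - 4ac = D,
where reduced means |b| <= a <= c, with b >= 0 whenever |b| = a or a = c, and primitive means gcd(a, b, c) = 1.
Reduced forces 3a^2 <= |D| = 1679, so 1 <= a <= 23; b must have the parity of D, and c = (b^2 - D)/(4a) must be an integer >= a.
Enumerate a = 1..23, b in [-a, a]:
  a=1: (1, 1, 420)  [1]
  a=2: (2, -1, 210), (2, 1, 210)  [2]
  a=3: (3, -1, 140), (3, 1, 140)  [2]
  a=4: (4, -1, 105), (4, 1, 105)  [2]
  a=5: (5, -1, 84), (5, 1, 84)  [2]
  a=6: (6, -5, 71), (6, -1, 70), (6, 1, 70), (6, 5, 71)  [4]
  a=7: (7, -1, 60), (7, 1, 60)  [2]
  a=8: (8, -7, 54), (8, 7, 54)  [2]
  a=9: (9, -7, 48), (9, 7, 48)  [2]
  a=10: (10, -9, 44), (10, -1, 42), (10, 1, 42), (10, 9, 44)  [4]
  a=11: (11, -9, 40), (11, 9, 40)  [2]
  a=12: (12, -7, 36), (12, -1, 35), (12, 1, 35), (12, 7, 36)  [4]
  a=13: none
  a=14: (14, -13, 33), (14, -1, 30), (14, 1, 30), (14, 13, 33)  [4]
  a=15: (15, -11, 30), (15, -1, 28), (15, 1, 28), (15, 11, 30)  [4]
  a=16: (16, -7, 27), (16, 7, 27)  [2]
  a=17: (17, -15, 28), (17, 15, 28)  [2]
  a=18: (18, -11, 25), (18, -7, 24), (18, 7, 24), (18, 11, 25)  [4]
  a=19: none
  a=20: (20, -9, 22), (20, -1, 21), (20, 1, 21), (20, 9, 22)  [4]
  a=21: (21, -13, 22), (21, 13, 22)  [2]
  a=22: none
  a=23: (23, 23, 24)  [1]
Total reduced forms: 1 + 2 + 2 + 2 + 2 + 4 + 2 + 2 + 2 + 4 + 2 + 4 + 4 + 4 + 2 + 2 + 4 + 4 + 2 + 1 = 52
h = 52

52


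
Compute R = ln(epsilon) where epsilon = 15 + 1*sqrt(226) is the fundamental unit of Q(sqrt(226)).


epsilon = 15 + 1*sqrt(226)
= 30.0333
R = ln(30.0333)
= 3.4023

3.4023


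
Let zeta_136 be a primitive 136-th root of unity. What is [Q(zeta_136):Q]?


The degree equals Euler's totient phi(136).
136 = 2^3 * 17
phi(136) = 64

64


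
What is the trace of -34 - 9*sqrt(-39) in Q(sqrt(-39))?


Tr(a + b*sqrt(d)) = (a + b*sqrt(d)) + (a - b*sqrt(d)) = 2a
= 2 * (-34)
= -68

-68


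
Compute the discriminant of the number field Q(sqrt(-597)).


For K = Q(sqrt(d)) with d squarefree: disc(K) = d if d = 1 mod 4, and disc(K) = 4d if d = 2 or 3 mod 4.
Here d = -597, and d mod 4 = 3.
d = 3 mod 4, not 1 (O_K = Z[sqrt(d)]), so disc(K) = 4d = 4 * (-597) = -2388

-2388


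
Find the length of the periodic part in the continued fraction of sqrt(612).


Run the CF algorithm for sqrt(612).
a_0 = floor(sqrt(612)) = 24; set m_0=0, q_0=1.
Recurrence: m' = q*a - m,  q' = (d - m'^2)/q,  a' = floor((a_0 + m')/q').
  step 1: m=24, q=36, a=1
  step 2: m=12, q=13, a=2
  step 3: m=14, q=32, a=1
  step 4: m=18, q=9, a=4
  step 5: m=18, q=32, a=1
  step 6: m=14, q=13, a=2
  step 7: m=12, q=36, a=1
  step 8: m=24, q=1, a=48
a_8 = 2*a_0 = 48, so the period closes here.
sqrt(612) = [24; 1, 2, 1, 4, 1, 2, 1, 48]
Period length = 8

8


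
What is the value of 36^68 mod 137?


p = 137 is prime and the exponent is (p-1)/2 = 68, so by Euler's criterion 36^68 = (36/137) = +1 or -1 mod 137.
Compute by square-and-multiply:
  68 = 64 + 4 (binary 1000100)
  Repeated squaring mod 137: 36^1 = 36, 36^2 = 63, 36^4 = 133, 36^8 = 16, 36^16 = 119, 36^32 = 50, 36^64 = 34
  36^68 = 36^64 * 36^4 = 34 * 133 mod 137
    34 * 133 = 4522 = 1 mod 137
  36^68 = 1 mod 137
Result 1: 36 is a quadratic residue mod 137.
36^68 mod 137 = 1

1


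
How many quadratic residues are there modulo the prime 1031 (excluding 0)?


For prime p, the number of non-zero quadratic residues is (p-1)/2.
= (1031-1)/2
= 515

515


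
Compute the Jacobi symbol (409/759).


Compute (409/759) via quadratic reciprocity:
  reciprocity: (409/759) -> +(759/409)
  reduce: (350/409)
  pull out 2: (2/409) = +1  (since 409 mod 8 = 1)
  reciprocity: (175/409) -> +(409/175)
  reduce: (59/175)
  reciprocity: (59/175) -> -(175/59)
  reduce: (57/59)
  reciprocity: (57/59) -> +(59/57)
  reduce: (2/57)
  pull out 2: (2/57) = +1  (since 57 mod 8 = 1)
  (1/57) = 1
Product of signs = -1

-1


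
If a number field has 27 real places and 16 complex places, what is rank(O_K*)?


By Dirichlet's unit theorem:
rank = r1 + r2 - 1
= 27 + 16 - 1
= 42

42


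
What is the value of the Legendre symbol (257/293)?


p = 293 is prime, so compute (257/293) with the reciprocity algorithm (Jacobi-symbol steps: pull out 2s via (2/n), flip via reciprocity, reduce):
  reciprocity: (257/293) -> +(293/257)
  reduce: (36/257)
  pull out 2: (2/257) = +1  (since 257 mod 8 = 1)
  pull out 2: (2/257) = +1  (since 257 mod 8 = 1)
  reciprocity: (9/257) -> +(257/9)
  reduce: (5/9)
  reciprocity: (5/9) -> +(9/5)
  reduce: (4/5)
  pull out 2: (2/5) = -1  (since 5 mod 8 = 5)
  pull out 2: (2/5) = -1  (since 5 mod 8 = 5)
  (1/5) = 1
Product of signs = 1
(257/293) = 1

1


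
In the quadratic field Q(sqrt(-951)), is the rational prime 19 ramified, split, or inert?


K = Q(sqrt(-951)). Since d mod 4 = 1, disc(K) = -951.
Check p | disc: -951 mod 19 = 18.
p does not divide disc. Compute Legendre symbol (d/p):
18^((19-1)/2) mod 19 = -1
(d/p) = -1, so p is inert: (p) stays prime with e=1, f=2, g=1.
Therefore p is inert.

inert


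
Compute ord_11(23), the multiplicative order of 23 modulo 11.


We want ord_11(23), the smallest k >= 1 with 23^k = 1 mod 11.
n = 11 = 11, phi(11) = 10; the order divides phi(n).
Divisors of 10: 1, 2, 5, 10
Repeated squaring mod 11: 23^1 = 1, 23^2 = 1, 23^4 = 1, 23^8 = 1
Test divisors in increasing order:
  k=1: 23^1 = 1 mod 11  <- first divisor giving 1
Order = 1

1


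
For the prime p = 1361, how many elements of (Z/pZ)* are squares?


For prime p, the number of non-zero quadratic residues is (p-1)/2.
= (1361-1)/2
= 680

680


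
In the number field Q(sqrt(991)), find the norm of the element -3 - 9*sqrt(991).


N(a + b*sqrt(d)) = a^2 - d*b^2
= (-3)^2 - (991)*(-9)^2
= 9 - 80271
= -80262

-80262


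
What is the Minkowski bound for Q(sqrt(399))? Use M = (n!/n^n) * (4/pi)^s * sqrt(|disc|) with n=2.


d = 399, d mod 4 = 3, so disc(K) = 4d = 1596; |disc(K)| = 1596
Real quadratic field, so n = 2, s = r2 = 0, r1 = 2
M = (n!/n^n) * (4/pi)^s * sqrt(|disc(K)|) = (2!/2^2) * (4/pi)^0 * sqrt(1596)
= 0.5 * 1.000000 * 39.949969
= 19.9750

19.9750


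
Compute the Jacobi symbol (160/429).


Compute (160/429) via quadratic reciprocity:
  pull out 2: (2/429) = -1  (since 429 mod 8 = 5)
  pull out 2: (2/429) = -1  (since 429 mod 8 = 5)
  pull out 2: (2/429) = -1  (since 429 mod 8 = 5)
  pull out 2: (2/429) = -1  (since 429 mod 8 = 5)
  pull out 2: (2/429) = -1  (since 429 mod 8 = 5)
  reciprocity: (5/429) -> +(429/5)
  reduce: (4/5)
  pull out 2: (2/5) = -1  (since 5 mod 8 = 5)
  pull out 2: (2/5) = -1  (since 5 mod 8 = 5)
  (1/5) = 1
Product of signs = -1

-1


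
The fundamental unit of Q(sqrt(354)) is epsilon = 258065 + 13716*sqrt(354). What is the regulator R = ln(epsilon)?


epsilon = 258065 + 13716*sqrt(354)
= 516130.0000
R = ln(516130.0000)
= 13.1541

13.1541


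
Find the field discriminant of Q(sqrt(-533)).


For K = Q(sqrt(d)) with d squarefree: disc(K) = d if d = 1 mod 4, and disc(K) = 4d if d = 2 or 3 mod 4.
Here d = -533, and d mod 4 = 3.
d = 3 mod 4, not 1 (O_K = Z[sqrt(d)]), so disc(K) = 4d = 4 * (-533) = -2132

-2132


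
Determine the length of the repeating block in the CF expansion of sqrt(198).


Run the CF algorithm for sqrt(198).
a_0 = floor(sqrt(198)) = 14; set m_0=0, q_0=1.
Recurrence: m' = q*a - m,  q' = (d - m'^2)/q,  a' = floor((a_0 + m')/q').
  step 1: m=14, q=2, a=14
  step 2: m=14, q=1, a=28
a_2 = 2*a_0 = 28, so the period closes here.
sqrt(198) = [14; 14, 28]
Period length = 2

2


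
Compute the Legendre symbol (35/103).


p = 103 is prime, so compute (35/103) with the reciprocity algorithm (Jacobi-symbol steps: pull out 2s via (2/n), flip via reciprocity, reduce):
  reciprocity: (35/103) -> -(103/35)
  reduce: (33/35)
  reciprocity: (33/35) -> +(35/33)
  reduce: (2/33)
  pull out 2: (2/33) = +1  (since 33 mod 8 = 1)
  (1/33) = 1
Product of signs = -1
(35/103) = -1

-1


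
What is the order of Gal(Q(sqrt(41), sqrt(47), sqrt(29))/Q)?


The 3 square roots of distinct primes are multiplicatively independent over Q,
so [K:Q] = 2^3 and Gal(K/Q) is isomorphic to (Z/2Z)^3.
|Gal| = 2^3 = 8

8


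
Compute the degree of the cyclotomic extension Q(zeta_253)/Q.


The degree equals Euler's totient phi(253).
253 = 11 * 23
phi(253) = 220

220


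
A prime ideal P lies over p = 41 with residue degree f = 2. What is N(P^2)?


N(P^a) = p^(a*f)
= 41^(2*2)
= 41^4
= 2825761

2825761


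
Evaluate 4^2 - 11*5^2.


x^2 - d*y^2
= 4^2 - 11*5^2
= 16 - 275
= -259

-259


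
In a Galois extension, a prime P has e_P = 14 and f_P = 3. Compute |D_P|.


|D_P| = e * f
= 14 * 3
= 42

42


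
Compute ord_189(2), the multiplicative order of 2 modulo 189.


We want ord_189(2), the smallest k >= 1 with 2^k = 1 mod 189.
n = 189 = 3^3 * 7, phi(189) = 108; the order divides phi(n).
Divisors of 108: 1, 2, 3, 4, 6, 9, 12, 18, 27, 36, 54, 108
Repeated squaring mod 189: 2^1 = 2, 2^2 = 4, 2^4 = 16, 2^8 = 67, 2^16 = 142, 2^32 = 130, 2^64 = 79
Test divisors in increasing order:
  k=1: 2^1 = 2 mod 189
  k=2: 2^2 = 4 mod 189
  k=3: 2^3 = 4 * 2 = 8 mod 189
  k=4: 2^4 = 16 mod 189
  k=6: 2^6 = 16 * 4 = 64 mod 189
  k=9: 2^9 = 67 * 2 = 134 mod 189
  k=12: 2^12 = 67 * 16 = 127 mod 189
  k=18: 2^18 = 142 * 4 = 1 mod 189  <- first divisor giving 1
Order = 18

18


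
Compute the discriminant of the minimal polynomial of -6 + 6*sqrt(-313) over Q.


The element -6 + 6*sqrt(-313) has minimal polynomial:
x^2 + 12*x + 11304
Discriminant = (12)^2 - 4*(11304)
= 144 - 45216
= -45072

-45072


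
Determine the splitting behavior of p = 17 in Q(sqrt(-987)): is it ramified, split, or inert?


K = Q(sqrt(-987)). Since d mod 4 = 1, disc(K) = -987.
Check p | disc: -987 mod 17 = 16.
p does not divide disc. Compute Legendre symbol (d/p):
16^((17-1)/2) mod 17 = 1
(d/p) = 1, so p splits: (p) = P*P' with e=1, f=1, g=2.
Therefore p is split.

split


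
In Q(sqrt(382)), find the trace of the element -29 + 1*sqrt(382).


Tr(a + b*sqrt(d)) = (a + b*sqrt(d)) + (a - b*sqrt(d)) = 2a
= 2 * (-29)
= -58

-58


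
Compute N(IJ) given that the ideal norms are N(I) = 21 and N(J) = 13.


N(IJ) = N(I) * N(J)
= 21 * 13
= 273

273


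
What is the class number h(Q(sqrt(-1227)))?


K = Q(sqrt(-1227)). d mod 4 = 1, so D = disc(K) = d = -1227
h(K) equals the number of primitive reduced positive-definite forms (a, b, c) = a*x^2 + b*x*y + c*y^2 with b^2 - 4ac = D,
where reduced means |b| <= a <= c, with b >= 0 whenever |b| = a or a = c, and primitive means gcd(a, b, c) = 1.
Reduced forces 3a^2 <= |D| = 1227, so 1 <= a <= 20; b must have the parity of D, and c = (b^2 - D)/(4a) must be an integer >= a.
Enumerate a = 1..20, b in [-a, a]:
  a=1: (1, 1, 307)  [1]
  a=2: none
  a=3: (3, 3, 103)  [1]
  a=4..10: none
  a=11: (11, -7, 29), (11, 7, 29)  [2]
  a=12..20: none
Total reduced forms: 1 + 1 + 2 = 4
h = 4

4


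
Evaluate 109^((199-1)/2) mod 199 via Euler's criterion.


p = 199 is prime and the exponent is (p-1)/2 = 99, so by Euler's criterion 109^99 = (109/199) = +1 or -1 mod 199.
Compute by square-and-multiply:
  99 = 64 + 32 + 2 + 1 (binary 1100011)
  Repeated squaring mod 199: 109^1 = 109, 109^2 = 140, 109^4 = 98, 109^8 = 52, 109^16 = 117, 109^32 = 157, 109^64 = 172
  109^99 = 109^64 * 109^32 * 109^2 * 109^1 = 172 * 157 * 140 * 109 mod 199
    172 * 157 = 27004 = 139 mod 199
    139 * 140 = 19460 = 157 mod 199
    157 * 109 = 17113 = 198 mod 199
  109^99 = 198 mod 199
Result 198 = p - 1 = -1 mod 199: 109 is a quadratic non-residue mod 199. As a residue in [0, p-1] the value is 198.
109^99 mod 199 = 198

198


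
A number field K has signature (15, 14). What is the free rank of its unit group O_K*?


By Dirichlet's unit theorem:
rank = r1 + r2 - 1
= 15 + 14 - 1
= 28

28


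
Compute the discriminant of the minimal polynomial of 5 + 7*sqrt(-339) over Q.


The element 5 + 7*sqrt(-339) has minimal polynomial:
x^2 - 10*x + 16636
Discriminant = (-10)^2 - 4*(16636)
= 100 - 66544
= -66444

-66444


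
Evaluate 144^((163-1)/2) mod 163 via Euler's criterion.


p = 163 is prime and the exponent is (p-1)/2 = 81, so by Euler's criterion 144^81 = (144/163) = +1 or -1 mod 163.
Compute by square-and-multiply:
  81 = 64 + 16 + 1 (binary 1010001)
  Repeated squaring mod 163: 144^1 = 144, 144^2 = 35, 144^4 = 84, 144^8 = 47, 144^16 = 90, 144^32 = 113, 144^64 = 55
  144^81 = 144^64 * 144^16 * 144^1 = 55 * 90 * 144 mod 163
    55 * 90 = 4950 = 60 mod 163
    60 * 144 = 8640 = 1 mod 163
  144^81 = 1 mod 163
Result 1: 144 is a quadratic residue mod 163.
144^81 mod 163 = 1

1


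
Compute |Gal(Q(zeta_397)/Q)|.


|Gal(Q(zeta_397)/Q)| = phi(397)
= 396

396


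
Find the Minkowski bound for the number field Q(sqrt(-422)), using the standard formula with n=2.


d = -422, d mod 4 = 2, so disc(K) = 4d = -1688; |disc(K)| = 1688
Imaginary quadratic field, so n = 2, s = r2 = 1, r1 = 0
M = (n!/n^n) * (4/pi)^s * sqrt(|disc(K)|) = (2!/2^2) * (4/pi)^1 * sqrt(1688)
= 0.5 * 1.273240 * 41.085277
= 26.1557

26.1557


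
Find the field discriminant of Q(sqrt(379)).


For K = Q(sqrt(d)) with d squarefree: disc(K) = d if d = 1 mod 4, and disc(K) = 4d if d = 2 or 3 mod 4.
Here d = 379, and d mod 4 = 3.
d = 3 mod 4, not 1 (O_K = Z[sqrt(d)]), so disc(K) = 4d = 4 * (379) = 1516

1516


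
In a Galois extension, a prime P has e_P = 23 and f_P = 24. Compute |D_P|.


|D_P| = e * f
= 23 * 24
= 552

552


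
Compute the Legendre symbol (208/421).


p = 421 is prime, so compute (208/421) with the reciprocity algorithm (Jacobi-symbol steps: pull out 2s via (2/n), flip via reciprocity, reduce):
  pull out 2: (2/421) = -1  (since 421 mod 8 = 5)
  pull out 2: (2/421) = -1  (since 421 mod 8 = 5)
  pull out 2: (2/421) = -1  (since 421 mod 8 = 5)
  pull out 2: (2/421) = -1  (since 421 mod 8 = 5)
  reciprocity: (13/421) -> +(421/13)
  reduce: (5/13)
  reciprocity: (5/13) -> +(13/5)
  reduce: (3/5)
  reciprocity: (3/5) -> +(5/3)
  reduce: (2/3)
  pull out 2: (2/3) = -1  (since 3 mod 8 = 3)
  (1/3) = 1
Product of signs = -1
(208/421) = -1

-1


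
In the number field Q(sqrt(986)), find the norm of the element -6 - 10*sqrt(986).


N(a + b*sqrt(d)) = a^2 - d*b^2
= (-6)^2 - (986)*(-10)^2
= 36 - 98600
= -98564

-98564


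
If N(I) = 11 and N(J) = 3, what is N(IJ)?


N(IJ) = N(I) * N(J)
= 11 * 3
= 33

33


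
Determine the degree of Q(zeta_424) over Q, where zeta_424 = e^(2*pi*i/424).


The degree equals Euler's totient phi(424).
424 = 2^3 * 53
phi(424) = 208

208


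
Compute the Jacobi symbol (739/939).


Compute (739/939) via quadratic reciprocity:
  reciprocity: (739/939) -> -(939/739)
  reduce: (200/739)
  pull out 2: (2/739) = -1  (since 739 mod 8 = 3)
  pull out 2: (2/739) = -1  (since 739 mod 8 = 3)
  pull out 2: (2/739) = -1  (since 739 mod 8 = 3)
  reciprocity: (25/739) -> +(739/25)
  reduce: (14/25)
  pull out 2: (2/25) = +1  (since 25 mod 8 = 1)
  reciprocity: (7/25) -> +(25/7)
  reduce: (4/7)
  pull out 2: (2/7) = +1  (since 7 mod 8 = 7)
  pull out 2: (2/7) = +1  (since 7 mod 8 = 7)
  (1/7) = 1
Product of signs = 1

1


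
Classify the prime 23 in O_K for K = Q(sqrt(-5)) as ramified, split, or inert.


K = Q(sqrt(-5)). Since d mod 4 = 3, disc(K) = -20.
Check p | disc: -20 mod 23 = 3.
p does not divide disc. Compute Legendre symbol (d/p):
18^((23-1)/2) mod 23 = 1
(d/p) = 1, so p splits: (p) = P*P' with e=1, f=1, g=2.
Therefore p is split.

split


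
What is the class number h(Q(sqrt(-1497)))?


K = Q(sqrt(-1497)). d mod 4 = 3, so D = disc(K) = 4d = -5988
h(K) equals the number of primitive reduced positive-definite forms (a, b, c) = a*x^2 + b*x*y + c*y^2 with b^2 - 4ac = D,
where reduced means |b| <= a <= c, with b >= 0 whenever |b| = a or a = c, and primitive means gcd(a, b, c) = 1.
Reduced forces 3a^2 <= |D| = 5988, so 1 <= a <= 44; b must have the parity of D, and c = (b^2 - D)/(4a) must be an integer >= a.
Enumerate a = 1..44, b in [-a, a]:
  a=1: (1, 0, 1497)  [1]
  a=2: (2, 2, 749)  [1]
  a=3: (3, 0, 499)  [1]
  a=4..5: none
  a=6: (6, 6, 251)  [1]
  a=7: (7, -2, 214), (7, 2, 214)  [2]
  a=8..13: none
  a=14: (14, -2, 107), (14, 2, 107)  [2]
  a=15..16: none
  a=17: (17, -8, 89), (17, 8, 89)  [2]
  a=18: none
  a=19: (19, -4, 79), (19, 4, 79)  [2]
  a=20: none
  a=21: (21, -12, 73), (21, 12, 73)  [2]
  a=22..33: none
  a=34: (34, -26, 49), (34, 26, 49)  [2]
  a=35..37: none
  a=38: (38, -34, 47), (38, 34, 47)  [2]
  a=39..40: none
  a=41: (41, -30, 42), (41, 30, 42)  [2]
  a=42..44: none
Total reduced forms: 1 + 1 + 1 + 1 + 2 + 2 + 2 + 2 + 2 + 2 + 2 + 2 = 20
h = 20

20


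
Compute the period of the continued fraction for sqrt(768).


Run the CF algorithm for sqrt(768).
a_0 = floor(sqrt(768)) = 27; set m_0=0, q_0=1.
Recurrence: m' = q*a - m,  q' = (d - m'^2)/q,  a' = floor((a_0 + m')/q').
  step 1: m=27, q=39, a=1
  step 2: m=12, q=16, a=2
  step 3: m=20, q=23, a=2
  step 4: m=26, q=4, a=13
  step 5: m=26, q=23, a=2
  step 6: m=20, q=16, a=2
  step 7: m=12, q=39, a=1
  step 8: m=27, q=1, a=54
a_8 = 2*a_0 = 54, so the period closes here.
sqrt(768) = [27; 1, 2, 2, 13, 2, 2, 1, 54]
Period length = 8

8


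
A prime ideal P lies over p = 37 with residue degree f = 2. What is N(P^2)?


N(P^a) = p^(a*f)
= 37^(2*2)
= 37^4
= 1874161

1874161


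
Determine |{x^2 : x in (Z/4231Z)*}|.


For prime p, the number of non-zero quadratic residues is (p-1)/2.
= (4231-1)/2
= 2115

2115


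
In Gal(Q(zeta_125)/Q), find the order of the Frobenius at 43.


The Frobenius at p in Gal(Q(zeta_n)/Q) = (Z/nZ)* is the class of p, so its order is ord_125(43), the smallest k >= 1 with 43^k = 1 mod 125.
n = 125 = 5^3, phi(125) = 100; the order divides phi(n).
Divisors of 100: 1, 2, 4, 5, 10, 20, 25, 50, 100
Repeated squaring mod 125: 43^1 = 43, 43^2 = 99, 43^4 = 51, 43^8 = 101, 43^16 = 76, 43^32 = 26, 43^64 = 51
Test divisors in increasing order:
  k=1: 43^1 = 43 mod 125
  k=2: 43^2 = 99 mod 125
  k=4: 43^4 = 51 mod 125
  k=5: 43^5 = 51 * 43 = 68 mod 125
  k=10: 43^10 = 101 * 99 = 124 mod 125
  k=20: 43^20 = 76 * 51 = 1 mod 125  <- first divisor giving 1
Order = 20

20


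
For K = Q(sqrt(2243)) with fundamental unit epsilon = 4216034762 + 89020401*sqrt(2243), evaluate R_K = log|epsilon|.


epsilon = 4216034762 + 89020401*sqrt(2243)
= 8.4321e+09
R = ln(8.4321e+09)
= 22.8553

22.8553


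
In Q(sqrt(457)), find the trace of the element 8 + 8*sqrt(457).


Tr(a + b*sqrt(d)) = (a + b*sqrt(d)) + (a - b*sqrt(d)) = 2a
= 2 * (8)
= 16

16


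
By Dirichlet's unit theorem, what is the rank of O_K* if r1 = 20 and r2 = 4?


By Dirichlet's unit theorem:
rank = r1 + r2 - 1
= 20 + 4 - 1
= 23

23


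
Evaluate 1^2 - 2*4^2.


x^2 - d*y^2
= 1^2 - 2*4^2
= 1 - 32
= -31

-31


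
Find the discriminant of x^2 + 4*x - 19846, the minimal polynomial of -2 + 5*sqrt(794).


The element -2 + 5*sqrt(794) has minimal polynomial:
x^2 + 4*x - 19846
Discriminant = (4)^2 - 4*(-19846)
= 16 + 79384
= 79400

79400


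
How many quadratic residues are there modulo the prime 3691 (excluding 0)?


For prime p, the number of non-zero quadratic residues is (p-1)/2.
= (3691-1)/2
= 1845

1845


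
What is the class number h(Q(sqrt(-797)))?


K = Q(sqrt(-797)). d mod 4 = 3, so D = disc(K) = 4d = -3188
h(K) equals the number of primitive reduced positive-definite forms (a, b, c) = a*x^2 + b*x*y + c*y^2 with b^2 - 4ac = D,
where reduced means |b| <= a <= c, with b >= 0 whenever |b| = a or a = c, and primitive means gcd(a, b, c) = 1.
Reduced forces 3a^2 <= |D| = 3188, so 1 <= a <= 32; b must have the parity of D, and c = (b^2 - D)/(4a) must be an integer >= a.
Enumerate a = 1..32, b in [-a, a]:
  a=1: (1, 0, 797)  [1]
  a=2: (2, 2, 399)  [1]
  a=3: (3, -2, 266), (3, 2, 266)  [2]
  a=4..5: none
  a=6: (6, -2, 133), (6, 2, 133)  [2]
  a=7: (7, -2, 114), (7, 2, 114)  [2]
  a=8: none
  a=9: (9, -4, 89), (9, 4, 89)  [2]
  a=10..12: none
  a=13: (13, -6, 62), (13, 6, 62)  [2]
  a=14: (14, -2, 57), (14, 2, 57)  [2]
  a=15..16: none
  a=17: (17, -12, 49), (17, 12, 49)  [2]
  a=18: (18, -14, 47), (18, 14, 47)  [2]
  a=19: (19, -2, 42), (19, 2, 42)  [2]
  a=20: none
  a=21: (21, -16, 41), (21, -2, 38), (21, 2, 38), (21, 16, 41)  [4]
  a=22: none
  a=23: (23, -20, 39), (23, 20, 39)  [2]
  a=24..25: none
  a=26: (26, -6, 31), (26, 6, 31)  [2]
  a=27: (27, -22, 34), (27, 22, 34)  [2]
  a=28..32: none
Total reduced forms: 1 + 1 + 2 + 2 + 2 + 2 + 2 + 2 + 2 + 2 + 2 + 4 + 2 + 2 + 2 = 30
h = 30

30


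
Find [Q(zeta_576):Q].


The degree equals Euler's totient phi(576).
576 = 2^6 * 3^2
phi(576) = 192

192


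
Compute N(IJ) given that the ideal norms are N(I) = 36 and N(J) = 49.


N(IJ) = N(I) * N(J)
= 36 * 49
= 1764

1764


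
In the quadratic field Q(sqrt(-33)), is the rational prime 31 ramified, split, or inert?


K = Q(sqrt(-33)). Since d mod 4 = 3, disc(K) = -132.
Check p | disc: -132 mod 31 = 23.
p does not divide disc. Compute Legendre symbol (d/p):
29^((31-1)/2) mod 31 = -1
(d/p) = -1, so p is inert: (p) stays prime with e=1, f=2, g=1.
Therefore p is inert.

inert


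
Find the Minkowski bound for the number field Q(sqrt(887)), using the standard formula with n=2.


d = 887, d mod 4 = 3, so disc(K) = 4d = 3548; |disc(K)| = 3548
Real quadratic field, so n = 2, s = r2 = 0, r1 = 2
M = (n!/n^n) * (4/pi)^s * sqrt(|disc(K)|) = (2!/2^2) * (4/pi)^0 * sqrt(3548)
= 0.5 * 1.000000 * 59.565090
= 29.7825

29.7825


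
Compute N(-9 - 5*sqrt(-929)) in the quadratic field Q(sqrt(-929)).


N(a + b*sqrt(d)) = a^2 - d*b^2
= (-9)^2 - (-929)*(-5)^2
= 81 + 23225
= 23306

23306


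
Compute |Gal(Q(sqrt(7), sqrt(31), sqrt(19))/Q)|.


The 3 square roots of distinct primes are multiplicatively independent over Q,
so [K:Q] = 2^3 and Gal(K/Q) is isomorphic to (Z/2Z)^3.
|Gal| = 2^3 = 8

8


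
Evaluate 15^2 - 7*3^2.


x^2 - d*y^2
= 15^2 - 7*3^2
= 225 - 63
= 162

162


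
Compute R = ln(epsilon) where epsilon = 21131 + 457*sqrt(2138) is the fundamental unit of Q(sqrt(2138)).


epsilon = 21131 + 457*sqrt(2138)
= 42262.0000
R = ln(42262.0000)
= 10.6516

10.6516


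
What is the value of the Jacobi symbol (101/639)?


Compute (101/639) via quadratic reciprocity:
  reciprocity: (101/639) -> +(639/101)
  reduce: (33/101)
  reciprocity: (33/101) -> +(101/33)
  reduce: (2/33)
  pull out 2: (2/33) = +1  (since 33 mod 8 = 1)
  (1/33) = 1
Product of signs = 1

1


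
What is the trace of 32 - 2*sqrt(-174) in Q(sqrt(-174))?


Tr(a + b*sqrt(d)) = (a + b*sqrt(d)) + (a - b*sqrt(d)) = 2a
= 2 * (32)
= 64

64


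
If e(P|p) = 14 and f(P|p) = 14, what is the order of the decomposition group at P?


|D_P| = e * f
= 14 * 14
= 196

196


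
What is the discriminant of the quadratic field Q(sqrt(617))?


For K = Q(sqrt(d)) with d squarefree: disc(K) = d if d = 1 mod 4, and disc(K) = 4d if d = 2 or 3 mod 4.
Here d = 617, and d mod 4 = 1.
d = 1 mod 4 (O_K = Z[(1+sqrt(d))/2]), so disc(K) = d = 617

617


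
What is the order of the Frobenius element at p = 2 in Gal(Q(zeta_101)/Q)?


The Frobenius at p in Gal(Q(zeta_n)/Q) = (Z/nZ)* is the class of p, so its order is ord_101(2), the smallest k >= 1 with 2^k = 1 mod 101.
n = 101 = 101, phi(101) = 100; the order divides phi(n).
Divisors of 100: 1, 2, 4, 5, 10, 20, 25, 50, 100
Repeated squaring mod 101: 2^1 = 2, 2^2 = 4, 2^4 = 16, 2^8 = 54, 2^16 = 88, 2^32 = 68, 2^64 = 79
Test divisors in increasing order:
  k=1: 2^1 = 2 mod 101
  k=2: 2^2 = 4 mod 101
  k=4: 2^4 = 16 mod 101
  k=5: 2^5 = 16 * 2 = 32 mod 101
  k=10: 2^10 = 54 * 4 = 14 mod 101
  k=20: 2^20 = 88 * 16 = 95 mod 101
  k=25: 2^25 = 88 * 54 * 2 = 10 mod 101
  k=50: 2^50 = 68 * 88 * 4 = 100 mod 101
  k=100: 2^100 = 79 * 68 * 16 = 1 mod 101  <- first divisor giving 1
Order = 100

100


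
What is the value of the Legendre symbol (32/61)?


p = 61 is prime, so compute (32/61) with the reciprocity algorithm (Jacobi-symbol steps: pull out 2s via (2/n), flip via reciprocity, reduce):
  pull out 2: (2/61) = -1  (since 61 mod 8 = 5)
  pull out 2: (2/61) = -1  (since 61 mod 8 = 5)
  pull out 2: (2/61) = -1  (since 61 mod 8 = 5)
  pull out 2: (2/61) = -1  (since 61 mod 8 = 5)
  pull out 2: (2/61) = -1  (since 61 mod 8 = 5)
  (1/61) = 1
Product of signs = -1
(32/61) = -1

-1


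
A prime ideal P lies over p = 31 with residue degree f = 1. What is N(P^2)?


N(P^a) = p^(a*f)
= 31^(2*1)
= 31^2
= 961

961


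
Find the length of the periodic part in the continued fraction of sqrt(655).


Run the CF algorithm for sqrt(655).
a_0 = floor(sqrt(655)) = 25; set m_0=0, q_0=1.
Recurrence: m' = q*a - m,  q' = (d - m'^2)/q,  a' = floor((a_0 + m')/q').
  step 1: m=25, q=30, a=1
  step 2: m=5, q=21, a=1
  step 3: m=16, q=19, a=2
  step 4: m=22, q=9, a=5
  step 5: m=23, q=14, a=3
  step 6: m=19, q=21, a=2
  step 7: m=23, q=6, a=8
  step 8: m=25, q=5, a=10
  step 9: m=25, q=6, a=8
  step 10: m=23, q=21, a=2
  step 11: m=19, q=14, a=3
  step 12: m=23, q=9, a=5
  step 13: m=22, q=19, a=2
  step 14: m=16, q=21, a=1
  step 15: m=5, q=30, a=1
  step 16: m=25, q=1, a=50
a_16 = 2*a_0 = 50, so the period closes here.
sqrt(655) = [25; 1, 1, 2, 5, 3, 2, 8, 10, 8, 2, 3, 5, 2, 1, 1, 50]
Period length = 16

16


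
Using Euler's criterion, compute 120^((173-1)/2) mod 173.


p = 173 is prime and the exponent is (p-1)/2 = 86, so by Euler's criterion 120^86 = (120/173) = +1 or -1 mod 173.
Compute by square-and-multiply:
  86 = 64 + 16 + 4 + 2 (binary 1010110)
  Repeated squaring mod 173: 120^1 = 120, 120^2 = 41, 120^4 = 124, 120^8 = 152, 120^16 = 95, 120^32 = 29, 120^64 = 149
  120^86 = 120^64 * 120^16 * 120^4 * 120^2 = 149 * 95 * 124 * 41 mod 173
    149 * 95 = 14155 = 142 mod 173
    142 * 124 = 17608 = 135 mod 173
    135 * 41 = 5535 = 172 mod 173
  120^86 = 172 mod 173
Result 172 = p - 1 = -1 mod 173: 120 is a quadratic non-residue mod 173. As a residue in [0, p-1] the value is 172.
120^86 mod 173 = 172

172


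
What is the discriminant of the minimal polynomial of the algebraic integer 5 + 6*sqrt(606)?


The element 5 + 6*sqrt(606) has minimal polynomial:
x^2 - 10*x - 21791
Discriminant = (-10)^2 - 4*(-21791)
= 100 + 87164
= 87264

87264


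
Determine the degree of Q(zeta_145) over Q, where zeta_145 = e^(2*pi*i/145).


The degree equals Euler's totient phi(145).
145 = 5 * 29
phi(145) = 112

112


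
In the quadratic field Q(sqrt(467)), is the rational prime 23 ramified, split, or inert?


K = Q(sqrt(467)). Since d mod 4 = 3, disc(K) = 1868.
Check p | disc: 1868 mod 23 = 5.
p does not divide disc. Compute Legendre symbol (d/p):
7^((23-1)/2) mod 23 = -1
(d/p) = -1, so p is inert: (p) stays prime with e=1, f=2, g=1.
Therefore p is inert.

inert


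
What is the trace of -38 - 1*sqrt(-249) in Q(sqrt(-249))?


Tr(a + b*sqrt(d)) = (a + b*sqrt(d)) + (a - b*sqrt(d)) = 2a
= 2 * (-38)
= -76

-76


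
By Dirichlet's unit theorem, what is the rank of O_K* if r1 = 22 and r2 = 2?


By Dirichlet's unit theorem:
rank = r1 + r2 - 1
= 22 + 2 - 1
= 23

23


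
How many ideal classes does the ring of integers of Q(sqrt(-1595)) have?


K = Q(sqrt(-1595)). d mod 4 = 1, so D = disc(K) = d = -1595
h(K) equals the number of primitive reduced positive-definite forms (a, b, c) = a*x^2 + b*x*y + c*y^2 with b^2 - 4ac = D,
where reduced means |b| <= a <= c, with b >= 0 whenever |b| = a or a = c, and primitive means gcd(a, b, c) = 1.
Reduced forces 3a^2 <= |D| = 1595, so 1 <= a <= 23; b must have the parity of D, and c = (b^2 - D)/(4a) must be an integer >= a.
Enumerate a = 1..23, b in [-a, a]:
  a=1: (1, 1, 399)  [1]
  a=2: none
  a=3: (3, -1, 133), (3, 1, 133)  [2]
  a=4: none
  a=5: (5, 5, 81)  [1]
  a=6: none
  a=7: (7, -1, 57), (7, 1, 57)  [2]
  a=8: none
  a=9: (9, -5, 45), (9, 5, 45)  [2]
  a=10: none
  a=11: (11, 11, 39)  [1]
  a=12: none
  a=13: (13, -11, 33), (13, 11, 33)  [2]
  a=14: none
  a=15: (15, -5, 27), (15, 5, 27)  [2]
  a=16..18: none
  a=19: (19, -1, 21), (19, 1, 21)  [2]
  a=20: none
  a=21: (21, 13, 21)  [1]
  a=22..23: none
Total reduced forms: 1 + 2 + 1 + 2 + 2 + 1 + 2 + 2 + 2 + 1 = 16
h = 16

16


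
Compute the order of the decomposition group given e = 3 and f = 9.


|D_P| = e * f
= 3 * 9
= 27

27


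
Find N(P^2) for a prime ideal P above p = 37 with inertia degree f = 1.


N(P^a) = p^(a*f)
= 37^(2*1)
= 37^2
= 1369

1369


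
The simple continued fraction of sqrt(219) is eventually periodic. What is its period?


Run the CF algorithm for sqrt(219).
a_0 = floor(sqrt(219)) = 14; set m_0=0, q_0=1.
Recurrence: m' = q*a - m,  q' = (d - m'^2)/q,  a' = floor((a_0 + m')/q').
  step 1: m=14, q=23, a=1
  step 2: m=9, q=6, a=3
  step 3: m=9, q=23, a=1
  step 4: m=14, q=1, a=28
a_4 = 2*a_0 = 28, so the period closes here.
sqrt(219) = [14; 1, 3, 1, 28]
Period length = 4

4


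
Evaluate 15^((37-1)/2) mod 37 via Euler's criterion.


p = 37 is prime and the exponent is (p-1)/2 = 18, so by Euler's criterion 15^18 = (15/37) = +1 or -1 mod 37.
Compute by square-and-multiply:
  18 = 16 + 2 (binary 10010)
  Repeated squaring mod 37: 15^1 = 15, 15^2 = 3, 15^4 = 9, 15^8 = 7, 15^16 = 12
  15^18 = 15^16 * 15^2 = 12 * 3 mod 37
    12 * 3 = 36 = 36 mod 37
  15^18 = 36 mod 37
Result 36 = p - 1 = -1 mod 37: 15 is a quadratic non-residue mod 37. As a residue in [0, p-1] the value is 36.
15^18 mod 37 = 36

36


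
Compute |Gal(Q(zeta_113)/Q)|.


|Gal(Q(zeta_113)/Q)| = phi(113)
= 112

112


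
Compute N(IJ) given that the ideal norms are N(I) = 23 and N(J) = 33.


N(IJ) = N(I) * N(J)
= 23 * 33
= 759

759


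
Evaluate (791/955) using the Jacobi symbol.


Compute (791/955) via quadratic reciprocity:
  reciprocity: (791/955) -> -(955/791)
  reduce: (164/791)
  pull out 2: (2/791) = +1  (since 791 mod 8 = 7)
  pull out 2: (2/791) = +1  (since 791 mod 8 = 7)
  reciprocity: (41/791) -> +(791/41)
  reduce: (12/41)
  pull out 2: (2/41) = +1  (since 41 mod 8 = 1)
  pull out 2: (2/41) = +1  (since 41 mod 8 = 1)
  reciprocity: (3/41) -> +(41/3)
  reduce: (2/3)
  pull out 2: (2/3) = -1  (since 3 mod 8 = 3)
  (1/3) = 1
Product of signs = 1

1


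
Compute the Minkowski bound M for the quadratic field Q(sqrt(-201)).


d = -201, d mod 4 = 3, so disc(K) = 4d = -804; |disc(K)| = 804
Imaginary quadratic field, so n = 2, s = r2 = 1, r1 = 0
M = (n!/n^n) * (4/pi)^s * sqrt(|disc(K)|) = (2!/2^2) * (4/pi)^1 * sqrt(804)
= 0.5 * 1.273240 * 28.354894
= 18.0513

18.0513


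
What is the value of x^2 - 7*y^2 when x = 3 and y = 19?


x^2 - d*y^2
= 3^2 - 7*19^2
= 9 - 2527
= -2518

-2518


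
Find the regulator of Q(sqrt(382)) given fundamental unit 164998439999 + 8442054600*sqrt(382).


epsilon = 164998439999 + 8442054600*sqrt(382)
= 3.3000e+11
R = ln(3.3000e+11)
= 26.5223

26.5223


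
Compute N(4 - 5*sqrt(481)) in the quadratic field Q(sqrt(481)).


N(a + b*sqrt(d)) = a^2 - d*b^2
= (4)^2 - (481)*(-5)^2
= 16 - 12025
= -12009

-12009


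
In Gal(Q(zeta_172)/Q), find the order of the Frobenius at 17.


The Frobenius at p in Gal(Q(zeta_n)/Q) = (Z/nZ)* is the class of p, so its order is ord_172(17), the smallest k >= 1 with 17^k = 1 mod 172.
n = 172 = 2^2 * 43, phi(172) = 84; the order divides phi(n).
Divisors of 84: 1, 2, 3, 4, 6, 7, 12, 14, 21, 28, 42, 84
Repeated squaring mod 172: 17^1 = 17, 17^2 = 117, 17^4 = 101, 17^8 = 53, 17^16 = 57, 17^32 = 153, 17^64 = 17
Test divisors in increasing order:
  k=1: 17^1 = 17 mod 172
  k=2: 17^2 = 117 mod 172
  k=3: 17^3 = 117 * 17 = 97 mod 172
  k=4: 17^4 = 101 mod 172
  k=6: 17^6 = 101 * 117 = 121 mod 172
  k=7: 17^7 = 101 * 117 * 17 = 165 mod 172
  k=12: 17^12 = 53 * 101 = 21 mod 172
  k=14: 17^14 = 53 * 101 * 117 = 49 mod 172
  k=21: 17^21 = 57 * 101 * 17 = 1 mod 172  <- first divisor giving 1
Order = 21

21


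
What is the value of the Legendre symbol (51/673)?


p = 673 is prime, so compute (51/673) with the reciprocity algorithm (Jacobi-symbol steps: pull out 2s via (2/n), flip via reciprocity, reduce):
  reciprocity: (51/673) -> +(673/51)
  reduce: (10/51)
  pull out 2: (2/51) = -1  (since 51 mod 8 = 3)
  reciprocity: (5/51) -> +(51/5)
  reduce: (1/5)
  (1/5) = 1
Product of signs = -1
(51/673) = -1

-1


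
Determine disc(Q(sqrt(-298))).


For K = Q(sqrt(d)) with d squarefree: disc(K) = d if d = 1 mod 4, and disc(K) = 4d if d = 2 or 3 mod 4.
Here d = -298, and d mod 4 = 2.
d = 2 mod 4, not 1 (O_K = Z[sqrt(d)]), so disc(K) = 4d = 4 * (-298) = -1192

-1192


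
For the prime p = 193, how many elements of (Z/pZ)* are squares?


For prime p, the number of non-zero quadratic residues is (p-1)/2.
= (193-1)/2
= 96

96


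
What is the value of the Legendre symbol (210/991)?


p = 991 is prime, so compute (210/991) with the reciprocity algorithm (Jacobi-symbol steps: pull out 2s via (2/n), flip via reciprocity, reduce):
  pull out 2: (2/991) = +1  (since 991 mod 8 = 7)
  reciprocity: (105/991) -> +(991/105)
  reduce: (46/105)
  pull out 2: (2/105) = +1  (since 105 mod 8 = 1)
  reciprocity: (23/105) -> +(105/23)
  reduce: (13/23)
  reciprocity: (13/23) -> +(23/13)
  reduce: (10/13)
  pull out 2: (2/13) = -1  (since 13 mod 8 = 5)
  reciprocity: (5/13) -> +(13/5)
  reduce: (3/5)
  reciprocity: (3/5) -> +(5/3)
  reduce: (2/3)
  pull out 2: (2/3) = -1  (since 3 mod 8 = 3)
  (1/3) = 1
Product of signs = 1
(210/991) = 1

1
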